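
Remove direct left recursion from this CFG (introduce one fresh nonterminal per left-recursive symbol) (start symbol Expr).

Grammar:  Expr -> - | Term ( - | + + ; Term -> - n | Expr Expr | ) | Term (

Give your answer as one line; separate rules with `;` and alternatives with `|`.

Expr -> - | Term ( - | + +; Term -> - n Term1 | Expr Expr Term1 | ) Term1; Term1 -> ( Term1 | ε

Left recursion appears on Term.
For Term: α = {(}, β = {- n, Expr Expr, )}. Rewrite as Term → β Term1 and Term1 → α Term1 | ε.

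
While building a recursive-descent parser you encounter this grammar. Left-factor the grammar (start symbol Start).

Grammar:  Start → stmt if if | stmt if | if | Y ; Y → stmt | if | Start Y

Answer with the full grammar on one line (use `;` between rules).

Start has alternatives sharing prefix 'stmt if': factor to Start → stmt if Start1 with Start1 → if | ε.

Start → if | Y | stmt if Start1; Y → stmt | if | Start Y; Start1 → if | epsilon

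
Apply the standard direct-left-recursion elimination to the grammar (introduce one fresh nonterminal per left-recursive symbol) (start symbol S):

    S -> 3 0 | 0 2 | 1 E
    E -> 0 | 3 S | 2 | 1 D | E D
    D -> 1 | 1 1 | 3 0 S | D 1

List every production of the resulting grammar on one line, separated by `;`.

Directly left-recursive nonterminals: E, D.
For E: α = {D}, β = {0, 3 S, 2, 1 D}. Rewrite as E → β E' and E' → α E' | ε.
For D: α = {1}, β = {1, 1 1, 3 0 S}. Rewrite as D → β D' and D' → α D' | ε.

S -> 3 0 | 0 2 | 1 E; E -> 0 E' | 3 S E' | 2 E' | 1 D E'; D -> 1 D' | 1 1 D' | 3 0 S D'; E' -> D E' | epsilon; D' -> 1 D' | epsilon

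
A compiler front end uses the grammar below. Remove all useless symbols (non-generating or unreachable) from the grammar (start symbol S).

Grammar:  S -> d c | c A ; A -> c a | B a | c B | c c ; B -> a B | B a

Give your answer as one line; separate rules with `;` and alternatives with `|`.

S -> d c | c A; A -> c a | c c

Generating nonterminals: {A, S}.
Reachable from S after that: {A, S}.
Removed useless symbols: {B} and every production mentioning them.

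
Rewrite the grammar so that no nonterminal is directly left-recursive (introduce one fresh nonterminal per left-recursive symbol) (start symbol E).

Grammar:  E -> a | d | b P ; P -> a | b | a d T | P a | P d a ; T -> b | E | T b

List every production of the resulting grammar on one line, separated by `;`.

Directly left-recursive nonterminals: P, T.
For P: α = {a, d a}, β = {a, b, a d T}. Rewrite as P → β P' and P' → α P' | ε.
For T: α = {b}, β = {b, E}. Rewrite as T → β T' and T' → α T' | ε.

E -> a | d | b P; P -> a P' | b P' | a d T P'; T -> b T' | E T'; P' -> a P' | d a P' | ε; T' -> b T' | ε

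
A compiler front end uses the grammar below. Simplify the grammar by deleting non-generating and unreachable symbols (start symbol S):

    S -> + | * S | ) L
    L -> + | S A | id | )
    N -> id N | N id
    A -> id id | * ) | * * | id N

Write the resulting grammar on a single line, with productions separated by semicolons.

Generating nonterminals: {A, L, S}.
Reachable from S after that: {A, L, S}.
Removed useless symbols: {N} and every production mentioning them.

S -> + | * S | ) L; L -> + | S A | id | ); A -> id id | * ) | * *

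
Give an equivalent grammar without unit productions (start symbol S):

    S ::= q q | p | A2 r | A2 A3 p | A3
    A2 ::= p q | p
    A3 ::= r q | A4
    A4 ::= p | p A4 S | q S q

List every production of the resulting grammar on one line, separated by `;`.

S ::= p | p A4 S | q S q | q q | A2 r | A2 A3 p | r q; A2 ::= p q | p; A3 ::= p | p A4 S | q S q | r q; A4 ::= p | p A4 S | q S q

Unit pairs: A3 ⇒* {A4}; S ⇒* {A3, A4}.
For every A with A ⇒* B via unit rules, add B's non-unit alternatives to A; then delete every rule of the form X → Y.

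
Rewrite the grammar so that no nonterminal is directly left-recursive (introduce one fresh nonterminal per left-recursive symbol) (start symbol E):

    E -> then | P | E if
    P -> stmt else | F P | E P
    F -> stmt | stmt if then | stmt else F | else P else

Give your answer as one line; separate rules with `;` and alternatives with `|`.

Left recursion appears on E.
For E: α = {if}, β = {then, P}. Rewrite as E → β E' and E' → α E' | ε.

E -> then E' | P E'; P -> stmt else | F P | E P; F -> stmt | stmt if then | stmt else F | else P else; E' -> if E' | ε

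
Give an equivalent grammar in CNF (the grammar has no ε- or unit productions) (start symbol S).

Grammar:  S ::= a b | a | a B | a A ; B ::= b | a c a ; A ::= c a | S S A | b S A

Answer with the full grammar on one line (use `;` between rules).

Introduce a nonterminal for each terminal appearing in a rule of length ≥ 2: X1 → a, X2 → b, X3 → c.
Binarize each right-hand side of length ≥ 3 by chaining fresh nonterminals (Y1, Y2, …): affected rules were B → X1 X3 X1; A → S S A; A → X2 S A.

S ::= X1 X2 | a | X1 B | X1 A; B ::= b | X1 Y1; A ::= X3 X1 | S Y2 | X2 Y3; X1 ::= a; X2 ::= b; X3 ::= c; Y1 ::= X3 X1; Y2 ::= S A; Y3 ::= S A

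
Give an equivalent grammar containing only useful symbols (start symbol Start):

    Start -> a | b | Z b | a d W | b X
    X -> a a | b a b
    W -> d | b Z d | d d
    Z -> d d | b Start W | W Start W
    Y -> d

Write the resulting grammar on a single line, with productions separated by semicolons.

Start -> a | b | Z b | a d W | b X; X -> a a | b a b; W -> d | b Z d | d d; Z -> d d | b Start W | W Start W

Generating nonterminals: {Start, W, X, Y, Z}.
Reachable from Start after that: {Start, W, X, Z}.
Removed useless symbols: {Y} and every production mentioning them.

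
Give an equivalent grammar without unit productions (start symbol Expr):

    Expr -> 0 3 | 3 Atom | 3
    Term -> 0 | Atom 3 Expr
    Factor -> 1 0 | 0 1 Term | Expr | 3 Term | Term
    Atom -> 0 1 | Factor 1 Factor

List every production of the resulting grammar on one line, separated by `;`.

Unit pairs: Factor ⇒* {Expr, Term}.
For every A with A ⇒* B via unit rules, add B's non-unit alternatives to A; then delete every rule of the form X → Y.

Expr -> 0 3 | 3 Atom | 3; Term -> 0 | Atom 3 Expr; Factor -> 0 | Atom 3 Expr | 1 0 | 0 1 Term | 3 Term | 0 3 | 3 Atom | 3; Atom -> 0 1 | Factor 1 Factor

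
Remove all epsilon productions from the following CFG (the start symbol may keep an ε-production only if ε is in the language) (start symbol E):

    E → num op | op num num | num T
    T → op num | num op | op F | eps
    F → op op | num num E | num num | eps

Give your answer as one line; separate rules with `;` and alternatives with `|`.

The nullable symbols are {F, T}.
ε ∉ L(G), so no ε-production is kept.
Expand every rule over subsets of its nullable positions: E → num T gives num T | num. T → op F gives op F | op.

E → num op | op num num | num T | num; T → op num | num op | op F | op; F → op op | num num E | num num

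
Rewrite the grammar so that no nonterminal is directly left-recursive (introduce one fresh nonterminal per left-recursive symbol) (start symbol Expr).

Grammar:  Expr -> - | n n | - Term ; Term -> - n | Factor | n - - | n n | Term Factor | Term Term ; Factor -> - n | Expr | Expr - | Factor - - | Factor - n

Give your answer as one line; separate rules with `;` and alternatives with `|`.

Expr -> - | n n | - Term; Term -> - n Term1 | Factor Term1 | n - - Term1 | n n Term1; Factor -> - n Factor1 | Expr Factor1 | Expr - Factor1; Term1 -> Factor Term1 | Term Term1 | ε; Factor1 -> - - Factor1 | - n Factor1 | ε

Term, Factor are directly left-recursive.
For Term: α = {Factor, Term}, β = {- n, Factor, n - -, n n}. Rewrite as Term → β Term1 and Term1 → α Term1 | ε.
For Factor: α = {- -, - n}, β = {- n, Expr, Expr -}. Rewrite as Factor → β Factor1 and Factor1 → α Factor1 | ε.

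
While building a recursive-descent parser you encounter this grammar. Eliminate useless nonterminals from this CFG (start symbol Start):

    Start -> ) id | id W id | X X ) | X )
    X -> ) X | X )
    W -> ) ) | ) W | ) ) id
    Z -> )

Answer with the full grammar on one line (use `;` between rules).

Generating nonterminals: {Start, W, Z}.
Reachable from Start after that: {Start, W}.
Removed useless symbols: {X, Z} and every production mentioning them.

Start -> ) id | id W id; W -> ) ) | ) W | ) ) id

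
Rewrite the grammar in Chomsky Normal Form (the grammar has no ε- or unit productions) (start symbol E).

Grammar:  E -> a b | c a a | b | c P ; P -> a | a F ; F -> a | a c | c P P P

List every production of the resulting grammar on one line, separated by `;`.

Introduce a nonterminal for each terminal appearing in a rule of length ≥ 2: X1 → a, X2 → b, X3 → c.
Binarize each right-hand side of length ≥ 3 by chaining fresh nonterminals (Y1, Y2, …): affected rules were E → X3 X1 X1; F → X3 P P P.

E -> X1 X2 | X3 Y1 | b | X3 P; P -> a | X1 F; F -> a | X1 X3 | X3 Y2; X1 -> a; X2 -> b; X3 -> c; Y1 -> X1 X1; Y2 -> P Y3; Y3 -> P P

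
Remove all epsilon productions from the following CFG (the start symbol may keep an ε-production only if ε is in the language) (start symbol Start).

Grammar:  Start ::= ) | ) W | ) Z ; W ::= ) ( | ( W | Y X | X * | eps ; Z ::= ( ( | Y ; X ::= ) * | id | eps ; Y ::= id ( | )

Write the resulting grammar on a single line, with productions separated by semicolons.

Start ::= ) | ) W | ) Z; W ::= ) ( | ( W | ( | Y X | Y | X * | *; Z ::= ( ( | Y; X ::= ) * | id; Y ::= id ( | )

Nullable nonterminals: {W, X}.
ε ∉ L(G), so no ε-production is kept.
For each production, add variants omitting each subset of nullable occurrences: W → ( W gives ( W | (. W → Y X gives Y X | Y. W → X * gives X * | *.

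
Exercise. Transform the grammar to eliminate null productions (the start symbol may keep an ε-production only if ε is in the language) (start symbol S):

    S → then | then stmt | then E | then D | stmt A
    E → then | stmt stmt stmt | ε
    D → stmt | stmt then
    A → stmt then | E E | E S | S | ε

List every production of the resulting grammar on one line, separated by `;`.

S → then | then stmt | then E | then D | stmt A | stmt; E → then | stmt stmt stmt; D → stmt | stmt then; A → stmt then | E E | E | E S | S

The nullable symbols are {A, E}.
ε ∉ L(G), so no ε-production is kept.
Expand every rule over subsets of its nullable positions: S → stmt A gives stmt A | stmt. A → E E gives E E | E. A → E S gives E S | S.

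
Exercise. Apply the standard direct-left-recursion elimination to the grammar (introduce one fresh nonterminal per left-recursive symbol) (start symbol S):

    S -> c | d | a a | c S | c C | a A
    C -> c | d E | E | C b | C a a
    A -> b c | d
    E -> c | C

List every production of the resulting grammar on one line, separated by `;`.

Left recursion appears on C.
For C: α = {b, a a}, β = {c, d E, E}. Rewrite as C → β C' and C' → α C' | ε.

S -> c | d | a a | c S | c C | a A; C -> c C' | d E C' | E C'; A -> b c | d; E -> c | C; C' -> b C' | a a C' | ε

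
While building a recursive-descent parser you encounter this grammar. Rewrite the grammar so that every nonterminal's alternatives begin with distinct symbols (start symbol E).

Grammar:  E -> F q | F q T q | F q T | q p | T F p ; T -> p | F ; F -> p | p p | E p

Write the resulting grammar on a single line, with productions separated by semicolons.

E has alternatives sharing prefix 'F q': factor to E → F q E' with E' → ε | T q | T.
F has alternatives sharing prefix 'p': factor to F → p F' with F' → ε | p.
E' has alternatives sharing prefix 'T': factor to E' → T E'' with E'' → q | ε.

E -> q p | T F p | F q E'; T -> p | F; F -> E p | p F'; E' -> ε | T E''; F' -> ε | p; E'' -> q | ε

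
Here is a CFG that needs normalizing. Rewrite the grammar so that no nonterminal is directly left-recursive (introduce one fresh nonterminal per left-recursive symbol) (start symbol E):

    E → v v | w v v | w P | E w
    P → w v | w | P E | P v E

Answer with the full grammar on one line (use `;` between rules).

E → v v E' | w v v E' | w P E'; P → w v P' | w P'; E' → w E' | epsilon; P' → E P' | v E P' | epsilon

Directly left-recursive nonterminals: E, P.
For E: α = {w}, β = {v v, w v v, w P}. Rewrite as E → β E' and E' → α E' | ε.
For P: α = {E, v E}, β = {w v, w}. Rewrite as P → β P' and P' → α P' | ε.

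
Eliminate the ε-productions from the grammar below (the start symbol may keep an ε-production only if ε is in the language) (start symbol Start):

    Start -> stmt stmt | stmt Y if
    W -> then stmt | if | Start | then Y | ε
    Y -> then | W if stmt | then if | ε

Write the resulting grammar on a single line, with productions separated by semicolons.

Start -> stmt stmt | stmt Y if | stmt if; W -> then stmt | if | Start | then Y | then; Y -> then | W if stmt | if stmt | then if

The nullable symbols are {W, Y}.
ε ∉ L(G), so no ε-production is kept.
For each production, add variants omitting each subset of nullable occurrences: Start → stmt Y if gives stmt Y if | stmt if. W → then Y gives then Y | then. Y → W if stmt gives W if stmt | if stmt.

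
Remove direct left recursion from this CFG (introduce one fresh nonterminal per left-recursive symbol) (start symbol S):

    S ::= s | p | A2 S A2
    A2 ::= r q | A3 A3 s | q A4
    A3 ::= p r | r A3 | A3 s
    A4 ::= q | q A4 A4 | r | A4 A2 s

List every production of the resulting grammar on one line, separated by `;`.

S ::= s | p | A2 S A2; A2 ::= r q | A3 A3 s | q A4; A3 ::= p r A3' | r A3 A3'; A4 ::= q A4' | q A4 A4 A4' | r A4'; A3' ::= s A3' | epsilon; A4' ::= A2 s A4' | epsilon

A3, A4 are directly left-recursive.
For A3: α = {s}, β = {p r, r A3}. Rewrite as A3 → β A3' and A3' → α A3' | ε.
For A4: α = {A2 s}, β = {q, q A4 A4, r}. Rewrite as A4 → β A4' and A4' → α A4' | ε.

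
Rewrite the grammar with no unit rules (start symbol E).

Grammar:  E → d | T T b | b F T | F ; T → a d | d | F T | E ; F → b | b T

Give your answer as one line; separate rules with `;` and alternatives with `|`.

Unit pairs: E ⇒* {F}; T ⇒* {E, F}.
Replace each nonterminal's rules with the union of the non-unit rules of every nonterminal it unit-derives.

E → d | T T b | b F T | b | b T; T → d | T T b | b F T | b | b T | a d | F T; F → b | b T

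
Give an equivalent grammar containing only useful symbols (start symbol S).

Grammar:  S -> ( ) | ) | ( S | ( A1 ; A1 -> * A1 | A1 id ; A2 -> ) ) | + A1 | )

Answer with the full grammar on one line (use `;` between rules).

Generating nonterminals: {A2, S}.
Reachable from S after that: {S}.
Removed useless symbols: {A1, A2} and every production mentioning them.

S -> ( ) | ) | ( S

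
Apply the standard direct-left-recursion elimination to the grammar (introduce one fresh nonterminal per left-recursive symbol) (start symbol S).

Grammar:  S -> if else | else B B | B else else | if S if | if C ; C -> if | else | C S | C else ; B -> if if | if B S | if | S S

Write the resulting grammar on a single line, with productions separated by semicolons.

S -> if else | else B B | B else else | if S if | if C; C -> if C' | else C'; B -> if if | if B S | if | S S; C' -> S C' | else C' | ε

C is directly left-recursive.
For C: α = {S, else}, β = {if, else}. Rewrite as C → β C' and C' → α C' | ε.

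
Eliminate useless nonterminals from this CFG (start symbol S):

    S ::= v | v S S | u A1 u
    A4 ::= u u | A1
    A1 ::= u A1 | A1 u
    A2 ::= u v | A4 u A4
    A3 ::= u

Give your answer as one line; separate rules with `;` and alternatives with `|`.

Generating nonterminals: {A2, A3, A4, S}.
Reachable from S after that: {S}.
Removed useless symbols: {A1, A2, A3, A4} and every production mentioning them.

S ::= v | v S S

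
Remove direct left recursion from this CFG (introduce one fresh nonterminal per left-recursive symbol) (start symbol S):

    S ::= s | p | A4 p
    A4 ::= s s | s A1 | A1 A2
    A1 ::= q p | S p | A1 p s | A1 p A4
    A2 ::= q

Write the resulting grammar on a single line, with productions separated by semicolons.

A1 is directly left-recursive.
For A1: α = {p s, p A4}, β = {q p, S p}. Rewrite as A1 → β A1' and A1' → α A1' | ε.

S ::= s | p | A4 p; A4 ::= s s | s A1 | A1 A2; A1 ::= q p A1' | S p A1'; A2 ::= q; A1' ::= p s A1' | p A4 A1' | ε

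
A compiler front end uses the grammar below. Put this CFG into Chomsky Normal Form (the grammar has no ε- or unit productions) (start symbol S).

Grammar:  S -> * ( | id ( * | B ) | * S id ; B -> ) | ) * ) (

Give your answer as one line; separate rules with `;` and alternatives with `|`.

Introduce a nonterminal for each terminal appearing in a rule of length ≥ 2: X1 → *, X2 → (, X3 → id, X4 → ).
Binarize each right-hand side of length ≥ 3 by chaining fresh nonterminals (Y1, Y2, …): affected rules were S → X3 X2 X1; S → X1 S X3; B → X4 X1 X4 X2.

S -> X1 X2 | X3 Y1 | B X4 | X1 Y2; B -> ) | X4 Y3; X1 -> *; X2 -> (; X3 -> id; X4 -> ); Y1 -> X2 X1; Y2 -> S X3; Y3 -> X1 Y4; Y4 -> X4 X2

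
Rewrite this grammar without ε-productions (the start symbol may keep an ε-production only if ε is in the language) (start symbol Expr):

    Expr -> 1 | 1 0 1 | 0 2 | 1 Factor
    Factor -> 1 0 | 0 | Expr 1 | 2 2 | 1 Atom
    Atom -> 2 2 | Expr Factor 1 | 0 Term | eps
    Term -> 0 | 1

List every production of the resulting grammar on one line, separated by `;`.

Expr -> 1 | 1 0 1 | 0 2 | 1 Factor; Factor -> 1 0 | 0 | Expr 1 | 2 2 | 1 Atom | 1; Atom -> 2 2 | Expr Factor 1 | 0 Term; Term -> 0 | 1

Nullable nonterminals: {Atom}.
ε ∉ L(G), so no ε-production is kept.
For each production, add variants omitting each subset of nullable occurrences: Factor → 1 Atom gives 1 Atom | 1.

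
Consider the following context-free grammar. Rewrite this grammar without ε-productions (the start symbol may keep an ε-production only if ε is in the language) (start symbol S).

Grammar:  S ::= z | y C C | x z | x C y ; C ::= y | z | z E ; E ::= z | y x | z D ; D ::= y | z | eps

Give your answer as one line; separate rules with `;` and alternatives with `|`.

The nullable symbols are {D}.
ε ∉ L(G), so no ε-production is kept.

S ::= z | y C C | x z | x C y; C ::= y | z | z E; E ::= z | y x | z D; D ::= y | z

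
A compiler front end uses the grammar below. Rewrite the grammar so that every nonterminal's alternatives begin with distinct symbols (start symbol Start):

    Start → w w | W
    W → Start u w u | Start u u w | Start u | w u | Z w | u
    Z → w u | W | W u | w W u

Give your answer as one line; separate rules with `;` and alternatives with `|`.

W has alternatives sharing prefix 'Start u': factor to W → Start u W1 with W1 → w u | u w | ε.
Z has alternatives sharing prefix 'w': factor to Z → w Z1 with Z1 → u | W u.
Z has alternatives sharing prefix 'W': factor to Z → W Z2 with Z2 → ε | u.

Start → w w | W; W → w u | Z w | u | Start u W1; Z → w Z1 | W Z2; W1 → w u | u w | ε; Z1 → u | W u; Z2 → ε | u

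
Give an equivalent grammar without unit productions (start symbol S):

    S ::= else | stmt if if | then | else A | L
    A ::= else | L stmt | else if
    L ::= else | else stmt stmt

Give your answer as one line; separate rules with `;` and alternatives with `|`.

S ::= else | else stmt stmt | stmt if if | then | else A; A ::= else | L stmt | else if; L ::= else | else stmt stmt

Unit pairs: S ⇒* {L}.
For each unit pair (A, B), copy every non-unit production of B to A, then drop all unit productions.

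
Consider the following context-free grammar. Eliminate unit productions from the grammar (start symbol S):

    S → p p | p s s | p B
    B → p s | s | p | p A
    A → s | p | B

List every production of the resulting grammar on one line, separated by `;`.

S → p p | p s s | p B; B → p s | s | p | p A; A → p s | s | p | p A

Unit pairs: A ⇒* {B}.
For each unit pair (A, B), copy every non-unit production of B to A, then drop all unit productions.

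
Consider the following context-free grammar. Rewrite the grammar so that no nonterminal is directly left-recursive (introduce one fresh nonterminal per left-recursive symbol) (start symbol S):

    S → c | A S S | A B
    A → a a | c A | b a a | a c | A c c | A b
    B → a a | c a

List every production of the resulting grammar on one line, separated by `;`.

S → c | A S S | A B; A → a a A' | c A A' | b a a A' | a c A'; B → a a | c a; A' → c c A' | b A' | ε

Left recursion appears on A.
For A: α = {c c, b}, β = {a a, c A, b a a, a c}. Rewrite as A → β A' and A' → α A' | ε.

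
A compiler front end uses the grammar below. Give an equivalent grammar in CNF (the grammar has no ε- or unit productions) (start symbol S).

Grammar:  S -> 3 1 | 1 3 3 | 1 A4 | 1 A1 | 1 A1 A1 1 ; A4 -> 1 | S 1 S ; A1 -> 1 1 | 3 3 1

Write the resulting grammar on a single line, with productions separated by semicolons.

Introduce a nonterminal for each terminal appearing in a rule of length ≥ 2: X1 → 3, X2 → 1.
Binarize each right-hand side of length ≥ 3 by chaining fresh nonterminals (Y1, Y2, …): affected rules were S → X2 X1 X1; S → X2 A1 A1 X2; A4 → S X2 S; A1 → X1 X1 X2.

S -> X1 X2 | X2 Y1 | X2 A4 | X2 A1 | X2 Y2; A4 -> 1 | S Y4; A1 -> X2 X2 | X1 Y5; X1 -> 3; X2 -> 1; Y1 -> X1 X1; Y2 -> A1 Y3; Y3 -> A1 X2; Y4 -> X2 S; Y5 -> X1 X2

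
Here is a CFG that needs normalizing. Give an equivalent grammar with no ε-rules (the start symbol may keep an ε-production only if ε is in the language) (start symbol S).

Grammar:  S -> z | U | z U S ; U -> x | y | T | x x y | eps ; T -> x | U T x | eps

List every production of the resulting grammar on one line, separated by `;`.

S -> z | U | z U S | z U | z S | ε; U -> x | y | T | x x y; T -> x | U T x | U x | T x

Nullable nonterminals: {S, T, U}.
ε ∈ L(G) since S is nullable, so keep S → ε.
Add the nullable-subset variants: S → z U S gives z U S | z U | z S. T → U T x gives U T x | U x | T x.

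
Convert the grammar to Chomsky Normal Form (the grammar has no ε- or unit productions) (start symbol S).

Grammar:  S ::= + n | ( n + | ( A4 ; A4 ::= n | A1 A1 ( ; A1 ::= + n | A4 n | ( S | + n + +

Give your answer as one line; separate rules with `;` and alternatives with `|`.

S ::= X1 X2 | X3 Y1 | X3 A4; A4 ::= n | A1 Y2; A1 ::= X1 X2 | A4 X2 | X3 S | X1 Y3; X1 ::= +; X2 ::= n; X3 ::= (; Y1 ::= X2 X1; Y2 ::= A1 X3; Y3 ::= X2 Y4; Y4 ::= X1 X1

Introduce a nonterminal for each terminal appearing in a rule of length ≥ 2: X1 → +, X2 → n, X3 → (.
Binarize each right-hand side of length ≥ 3 by chaining fresh nonterminals (Y1, Y2, …): affected rules were S → X3 X2 X1; A4 → A1 A1 X3; A1 → X1 X2 X1 X1.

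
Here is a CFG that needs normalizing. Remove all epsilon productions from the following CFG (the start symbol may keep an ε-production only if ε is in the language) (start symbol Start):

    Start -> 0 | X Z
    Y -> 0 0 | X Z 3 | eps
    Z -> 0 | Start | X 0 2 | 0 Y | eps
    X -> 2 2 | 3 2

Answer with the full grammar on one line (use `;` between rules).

Nullable set = {Y, Z}.
ε ∉ L(G), so no ε-production is kept.
Expand every rule over subsets of its nullable positions: Start → X Z gives X Z | X. Y → X Z 3 gives X Z 3 | X 3.

Start -> 0 | X Z | X; Y -> 0 0 | X Z 3 | X 3; Z -> 0 | Start | X 0 2 | 0 Y; X -> 2 2 | 3 2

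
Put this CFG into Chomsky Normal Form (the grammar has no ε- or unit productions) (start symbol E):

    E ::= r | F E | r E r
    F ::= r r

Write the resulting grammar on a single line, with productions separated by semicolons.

E ::= r | F E | X1 Y1; F ::= X1 X1; X1 ::= r; Y1 ::= E X1

Introduce a nonterminal for each terminal appearing in a rule of length ≥ 2: X1 → r.
Binarize each right-hand side of length ≥ 3 by chaining fresh nonterminals (Y1, Y2, …): affected rules were E → X1 E X1.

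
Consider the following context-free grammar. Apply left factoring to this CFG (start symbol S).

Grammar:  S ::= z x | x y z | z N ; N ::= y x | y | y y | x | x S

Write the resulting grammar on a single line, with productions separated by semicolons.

S has alternatives sharing prefix 'z': factor to S → z S' with S' → x | N.
N has alternatives sharing prefix 'y': factor to N → y N' with N' → x | ε | y.
N has alternatives sharing prefix 'x': factor to N → x N'' with N'' → ε | S.

S ::= x y z | z S'; N ::= y N' | x N''; S' ::= x | N; N' ::= x | ε | y; N'' ::= ε | S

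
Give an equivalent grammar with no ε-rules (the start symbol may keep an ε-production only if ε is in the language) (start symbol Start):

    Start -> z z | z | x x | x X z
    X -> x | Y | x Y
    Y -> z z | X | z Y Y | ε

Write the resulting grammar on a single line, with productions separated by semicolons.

Start -> z z | z | x x | x X z | x z; X -> x | Y | x Y; Y -> z z | X | z Y Y | z Y | z

Nullable set = {X, Y}.
ε ∉ L(G), so no ε-production is kept.
For each production, add variants omitting each subset of nullable occurrences: Start → x X z gives x X z | x z. Y → z Y Y gives z Y Y | z Y | z.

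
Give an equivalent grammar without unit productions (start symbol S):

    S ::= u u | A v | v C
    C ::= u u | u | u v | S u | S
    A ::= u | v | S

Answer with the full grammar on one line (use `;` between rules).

S ::= u u | A v | v C; C ::= u u | u | u v | S u | A v | v C; A ::= u u | A v | v C | u | v

Unit pairs: A ⇒* {S}; C ⇒* {S}.
For every A with A ⇒* B via unit rules, add B's non-unit alternatives to A; then delete every rule of the form X → Y.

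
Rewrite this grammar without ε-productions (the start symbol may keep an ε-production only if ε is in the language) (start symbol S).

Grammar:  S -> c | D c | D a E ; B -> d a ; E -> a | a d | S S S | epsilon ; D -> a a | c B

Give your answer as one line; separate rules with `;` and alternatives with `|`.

Nullable nonterminals: {E}.
ε ∉ L(G), so no ε-production is kept.
Expand every rule over subsets of its nullable positions: S → D a E gives D a E | D a.

S -> c | D c | D a E | D a; B -> d a; E -> a | a d | S S S; D -> a a | c B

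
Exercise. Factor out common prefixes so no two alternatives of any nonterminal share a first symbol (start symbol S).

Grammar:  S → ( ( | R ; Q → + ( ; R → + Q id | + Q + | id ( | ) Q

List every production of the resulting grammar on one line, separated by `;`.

R has alternatives sharing prefix '+ Q': factor to R → + Q R' with R' → id | +.

S → ( ( | R; Q → + (; R → id ( | ) Q | + Q R'; R' → id | +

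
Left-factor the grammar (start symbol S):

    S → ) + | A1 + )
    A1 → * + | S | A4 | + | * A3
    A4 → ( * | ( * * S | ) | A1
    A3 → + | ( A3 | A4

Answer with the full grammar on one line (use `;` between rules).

A1 has alternatives sharing prefix '*': factor to A1 → * A1' with A1' → + | A3.
A4 has alternatives sharing prefix '( *': factor to A4 → ( * A4' with A4' → ε | * S.

S → ) + | A1 + ); A1 → S | A4 | + | * A1'; A4 → ) | A1 | ( * A4'; A3 → + | ( A3 | A4; A1' → + | A3; A4' → eps | * S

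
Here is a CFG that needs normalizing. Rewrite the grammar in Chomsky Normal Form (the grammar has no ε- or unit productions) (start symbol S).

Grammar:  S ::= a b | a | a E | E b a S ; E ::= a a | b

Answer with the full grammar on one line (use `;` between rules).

S ::= X1 X2 | a | X1 E | E Y1; E ::= X1 X1 | b; X1 ::= a; X2 ::= b; Y1 ::= X2 Y2; Y2 ::= X1 S

Introduce a nonterminal for each terminal appearing in a rule of length ≥ 2: X1 → a, X2 → b.
Binarize each right-hand side of length ≥ 3 by chaining fresh nonterminals (Y1, Y2, …): affected rules were S → E X2 X1 S.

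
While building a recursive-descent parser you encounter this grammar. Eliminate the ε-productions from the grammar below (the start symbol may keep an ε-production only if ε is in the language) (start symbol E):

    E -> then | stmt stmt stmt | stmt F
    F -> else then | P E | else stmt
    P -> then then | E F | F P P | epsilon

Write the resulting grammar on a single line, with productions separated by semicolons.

The nullable symbols are {P}.
ε ∉ L(G), so no ε-production is kept.
For each production, add variants omitting each subset of nullable occurrences: F → P E gives P E | E. P → F P P gives F P P | F P | F.

E -> then | stmt stmt stmt | stmt F; F -> else then | P E | E | else stmt; P -> then then | E F | F P P | F P | F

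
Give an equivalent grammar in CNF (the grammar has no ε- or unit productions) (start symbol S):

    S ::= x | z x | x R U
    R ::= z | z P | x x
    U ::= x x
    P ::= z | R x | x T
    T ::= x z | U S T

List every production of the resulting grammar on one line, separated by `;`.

S ::= x | X1 X2 | X2 Y1; R ::= z | X1 P | X2 X2; U ::= X2 X2; P ::= z | R X2 | X2 T; T ::= X2 X1 | U Y2; X1 ::= z; X2 ::= x; Y1 ::= R U; Y2 ::= S T

Introduce a nonterminal for each terminal appearing in a rule of length ≥ 2: X1 → z, X2 → x.
Binarize each right-hand side of length ≥ 3 by chaining fresh nonterminals (Y1, Y2, …): affected rules were S → X2 R U; T → U S T.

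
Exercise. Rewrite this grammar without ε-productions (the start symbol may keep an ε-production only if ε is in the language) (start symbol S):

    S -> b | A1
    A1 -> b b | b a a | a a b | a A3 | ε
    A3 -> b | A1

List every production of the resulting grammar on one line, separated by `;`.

S -> b | A1 | ε; A1 -> b b | b a a | a a b | a A3 | a; A3 -> b | A1

Nullable nonterminals: {A1, A3, S}.
ε ∈ L(G) since S is nullable, so keep S → ε.
Expand every rule over subsets of its nullable positions: A1 → a A3 gives a A3 | a.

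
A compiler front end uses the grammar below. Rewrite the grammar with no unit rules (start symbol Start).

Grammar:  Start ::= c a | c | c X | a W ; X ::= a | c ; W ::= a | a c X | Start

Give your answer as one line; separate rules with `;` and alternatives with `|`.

Start ::= c a | c | c X | a W; X ::= a | c; W ::= c a | c | c X | a W | a | a c X

Unit pairs: W ⇒* {Start}.
Replace each nonterminal's rules with the union of the non-unit rules of every nonterminal it unit-derives.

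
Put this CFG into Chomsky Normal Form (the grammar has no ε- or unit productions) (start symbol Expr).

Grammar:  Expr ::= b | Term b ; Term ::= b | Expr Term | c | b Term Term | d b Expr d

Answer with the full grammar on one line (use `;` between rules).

Expr ::= b | Term X1; Term ::= b | Expr Term | c | X1 Y1 | X2 Y2; X1 ::= b; X2 ::= d; Y1 ::= Term Term; Y2 ::= X1 Y3; Y3 ::= Expr X2

Introduce a nonterminal for each terminal appearing in a rule of length ≥ 2: X1 → b, X2 → d.
Binarize each right-hand side of length ≥ 3 by chaining fresh nonterminals (Y1, Y2, …): affected rules were Term → X1 Term Term; Term → X2 X1 Expr X2.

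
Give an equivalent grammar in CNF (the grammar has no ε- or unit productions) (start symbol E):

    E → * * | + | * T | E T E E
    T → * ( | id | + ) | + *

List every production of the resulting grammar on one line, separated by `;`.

Introduce a nonterminal for each terminal appearing in a rule of length ≥ 2: X1 → *, X2 → (, X3 → +, X4 → ).
Binarize each right-hand side of length ≥ 3 by chaining fresh nonterminals (Y1, Y2, …): affected rules were E → E T E E.

E → X1 X1 | + | X1 T | E Y1; T → X1 X2 | id | X3 X4 | X3 X1; X1 → *; X2 → (; X3 → +; X4 → ); Y1 → T Y2; Y2 → E E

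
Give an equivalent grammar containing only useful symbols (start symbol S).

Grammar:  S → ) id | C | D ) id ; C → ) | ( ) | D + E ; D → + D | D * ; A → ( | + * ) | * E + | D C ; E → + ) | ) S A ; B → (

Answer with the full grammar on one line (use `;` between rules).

Generating nonterminals: {A, B, C, E, S}.
Reachable from S after that: {C, S}.
Removed useless symbols: {A, B, D, E} and every production mentioning them.

S → ) id | C; C → ) | ( )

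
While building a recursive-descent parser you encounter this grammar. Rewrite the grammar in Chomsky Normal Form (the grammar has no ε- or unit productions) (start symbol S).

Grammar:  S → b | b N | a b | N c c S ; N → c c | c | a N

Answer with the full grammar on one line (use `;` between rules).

Introduce a nonterminal for each terminal appearing in a rule of length ≥ 2: X1 → b, X2 → a, X3 → c.
Binarize each right-hand side of length ≥ 3 by chaining fresh nonterminals (Y1, Y2, …): affected rules were S → N X3 X3 S.

S → b | X1 N | X2 X1 | N Y1; N → X3 X3 | c | X2 N; X1 → b; X2 → a; X3 → c; Y1 → X3 Y2; Y2 → X3 S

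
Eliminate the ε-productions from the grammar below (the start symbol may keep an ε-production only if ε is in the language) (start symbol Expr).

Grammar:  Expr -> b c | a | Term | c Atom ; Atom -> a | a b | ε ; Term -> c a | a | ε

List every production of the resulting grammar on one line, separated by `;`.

Expr -> b c | a | Term | c Atom | c | ε; Atom -> a | a b; Term -> c a | a

Nullable nonterminals: {Atom, Expr, Term}.
ε ∈ L(G) since Expr is nullable, so keep Expr → ε.
Expand every rule over subsets of its nullable positions: Expr → c Atom gives c Atom | c.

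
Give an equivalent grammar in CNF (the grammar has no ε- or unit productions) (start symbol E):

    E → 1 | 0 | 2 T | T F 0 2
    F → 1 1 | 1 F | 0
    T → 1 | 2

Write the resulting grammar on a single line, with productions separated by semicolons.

Introduce a nonterminal for each terminal appearing in a rule of length ≥ 2: X1 → 2, X2 → 0, X3 → 1.
Binarize each right-hand side of length ≥ 3 by chaining fresh nonterminals (Y1, Y2, …): affected rules were E → T F X2 X1.

E → 1 | 0 | X1 T | T Y1; F → X3 X3 | X3 F | 0; T → 1 | 2; X1 → 2; X2 → 0; X3 → 1; Y1 → F Y2; Y2 → X2 X1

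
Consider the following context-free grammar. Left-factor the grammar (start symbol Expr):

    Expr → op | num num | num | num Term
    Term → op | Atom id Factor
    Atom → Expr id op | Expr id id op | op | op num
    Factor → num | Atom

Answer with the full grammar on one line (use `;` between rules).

Expr → op | num Expr1; Term → op | Atom id Factor; Atom → Expr id Atom1 | op Atom2; Factor → num | Atom; Expr1 → num | ε | Term; Atom1 → op | id op; Atom2 → ε | num

Expr has alternatives sharing prefix 'num': factor to Expr → num Expr1 with Expr1 → num | ε | Term.
Atom has alternatives sharing prefix 'Expr id': factor to Atom → Expr id Atom1 with Atom1 → op | id op.
Atom has alternatives sharing prefix 'op': factor to Atom → op Atom2 with Atom2 → ε | num.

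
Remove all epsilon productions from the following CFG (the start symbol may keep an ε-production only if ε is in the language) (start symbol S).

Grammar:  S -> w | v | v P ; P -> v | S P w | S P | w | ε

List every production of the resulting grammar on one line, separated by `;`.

S -> w | v | v P; P -> v | S P w | S w | S P | S | w

The nullable symbols are {P}.
ε ∉ L(G), so no ε-production is kept.
Expand every rule over subsets of its nullable positions: P → S P w gives S P w | S w. P → S P gives S P | S.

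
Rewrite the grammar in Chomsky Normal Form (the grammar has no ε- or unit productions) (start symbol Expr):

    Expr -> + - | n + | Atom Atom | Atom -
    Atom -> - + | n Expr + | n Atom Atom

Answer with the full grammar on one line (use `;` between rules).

Introduce a nonterminal for each terminal appearing in a rule of length ≥ 2: X1 → +, X2 → -, X3 → n.
Binarize each right-hand side of length ≥ 3 by chaining fresh nonterminals (Y1, Y2, …): affected rules were Atom → X3 Expr X1; Atom → X3 Atom Atom.

Expr -> X1 X2 | X3 X1 | Atom Atom | Atom X2; Atom -> X2 X1 | X3 Y1 | X3 Y2; X1 -> +; X2 -> -; X3 -> n; Y1 -> Expr X1; Y2 -> Atom Atom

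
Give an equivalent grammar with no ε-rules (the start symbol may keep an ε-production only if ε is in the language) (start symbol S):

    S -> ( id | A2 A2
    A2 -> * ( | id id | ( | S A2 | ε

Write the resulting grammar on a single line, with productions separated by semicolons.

S -> ( id | A2 A2 | A2 | ε; A2 -> * ( | id id | ( | S A2 | S

Nullable nonterminals: {A2, S}.
ε ∈ L(G) since S is nullable, so keep S → ε.
Add the nullable-subset variants: S → A2 A2 gives A2 A2 | A2. A2 → S A2 gives S A2 | S.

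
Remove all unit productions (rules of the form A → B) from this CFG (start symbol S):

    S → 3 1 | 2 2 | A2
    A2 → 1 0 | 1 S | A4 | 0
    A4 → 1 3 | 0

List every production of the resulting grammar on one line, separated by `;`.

S → 1 3 | 0 | 1 0 | 1 S | 3 1 | 2 2; A2 → 1 3 | 0 | 1 0 | 1 S; A4 → 1 3 | 0

Unit pairs: A2 ⇒* {A4}; S ⇒* {A2, A4}.
For each unit pair (A, B), copy every non-unit production of B to A, then drop all unit productions.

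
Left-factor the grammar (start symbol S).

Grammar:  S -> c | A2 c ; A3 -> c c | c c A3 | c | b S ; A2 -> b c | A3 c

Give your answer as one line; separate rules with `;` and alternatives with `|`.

A3 has alternatives sharing prefix 'c': factor to A3 → c A3' with A3' → c | c A3 | ε.
A3' has alternatives sharing prefix 'c': factor to A3' → c A3'' with A3'' → ε | A3.

S -> c | A2 c; A3 -> b S | c A3'; A2 -> b c | A3 c; A3' -> ε | c A3''; A3'' -> ε | A3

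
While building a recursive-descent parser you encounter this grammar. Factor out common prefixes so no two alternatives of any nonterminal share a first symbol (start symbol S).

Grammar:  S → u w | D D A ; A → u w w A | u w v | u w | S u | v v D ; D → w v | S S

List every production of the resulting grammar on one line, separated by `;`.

S → u w | D D A; A → S u | v v D | u w A'; D → w v | S S; A' → w A | v | ε

A has alternatives sharing prefix 'u w': factor to A → u w A' with A' → w A | v | ε.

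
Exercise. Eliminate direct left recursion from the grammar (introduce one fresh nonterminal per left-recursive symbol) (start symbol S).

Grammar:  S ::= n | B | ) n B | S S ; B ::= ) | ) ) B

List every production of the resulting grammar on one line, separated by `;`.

S is directly left-recursive.
For S: α = {S}, β = {n, B, ) n B}. Rewrite as S → β S' and S' → α S' | ε.

S ::= n S' | B S' | ) n B S'; B ::= ) | ) ) B; S' ::= S S' | ε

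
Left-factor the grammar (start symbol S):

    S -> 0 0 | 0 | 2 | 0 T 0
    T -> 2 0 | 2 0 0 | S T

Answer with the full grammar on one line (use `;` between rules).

S has alternatives sharing prefix '0': factor to S → 0 S' with S' → 0 | ε | T 0.
T has alternatives sharing prefix '2 0': factor to T → 2 0 T' with T' → ε | 0.

S -> 2 | 0 S'; T -> S T | 2 0 T'; S' -> 0 | ε | T 0; T' -> ε | 0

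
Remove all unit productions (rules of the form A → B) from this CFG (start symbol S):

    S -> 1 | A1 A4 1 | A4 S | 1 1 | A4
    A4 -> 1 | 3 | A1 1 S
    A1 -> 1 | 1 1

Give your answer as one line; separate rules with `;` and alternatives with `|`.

S -> 1 | 3 | A1 1 S | A1 A4 1 | A4 S | 1 1; A4 -> 1 | 3 | A1 1 S; A1 -> 1 | 1 1

Unit pairs: S ⇒* {A4}.
Replace each nonterminal's rules with the union of the non-unit rules of every nonterminal it unit-derives.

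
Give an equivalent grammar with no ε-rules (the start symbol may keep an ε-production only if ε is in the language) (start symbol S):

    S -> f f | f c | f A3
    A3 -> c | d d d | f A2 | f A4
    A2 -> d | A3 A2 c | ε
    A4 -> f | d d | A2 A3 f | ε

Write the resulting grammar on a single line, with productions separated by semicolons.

Nullable nonterminals: {A2, A4}.
ε ∉ L(G), so no ε-production is kept.
Add the nullable-subset variants: A3 → f A2 gives f A2 | f. A2 → A3 A2 c gives A3 A2 c | A3 c. A4 → A2 A3 f gives A2 A3 f | A3 f.

S -> f f | f c | f A3; A3 -> c | d d d | f A2 | f | f A4; A2 -> d | A3 A2 c | A3 c; A4 -> f | d d | A2 A3 f | A3 f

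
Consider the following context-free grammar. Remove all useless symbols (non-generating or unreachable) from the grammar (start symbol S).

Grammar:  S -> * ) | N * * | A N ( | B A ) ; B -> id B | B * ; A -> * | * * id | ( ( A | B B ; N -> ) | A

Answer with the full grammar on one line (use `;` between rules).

Generating nonterminals: {A, N, S}.
Reachable from S after that: {A, N, S}.
Removed useless symbols: {B} and every production mentioning them.

S -> * ) | N * * | A N (; A -> * | * * id | ( ( A; N -> ) | A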